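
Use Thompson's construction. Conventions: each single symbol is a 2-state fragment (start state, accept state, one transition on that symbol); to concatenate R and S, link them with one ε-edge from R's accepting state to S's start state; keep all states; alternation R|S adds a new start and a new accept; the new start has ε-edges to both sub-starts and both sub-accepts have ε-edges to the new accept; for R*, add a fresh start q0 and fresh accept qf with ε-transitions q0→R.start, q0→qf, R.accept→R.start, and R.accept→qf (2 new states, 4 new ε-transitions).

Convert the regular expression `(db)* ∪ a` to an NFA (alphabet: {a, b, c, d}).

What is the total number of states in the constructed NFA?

By structural recursion:
Each of the 3 symbol leaves contributes a 2-state fragment.
  db → 4 states
  (db)* → 6 states
  (db)* ∪ a → 10 states

10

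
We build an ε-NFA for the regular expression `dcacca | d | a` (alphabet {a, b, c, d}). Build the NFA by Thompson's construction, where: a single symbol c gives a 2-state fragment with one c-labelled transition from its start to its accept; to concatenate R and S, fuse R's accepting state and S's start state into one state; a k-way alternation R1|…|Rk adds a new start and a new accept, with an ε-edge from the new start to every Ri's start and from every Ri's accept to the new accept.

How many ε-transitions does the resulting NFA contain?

Building bottom-up:
Each of the 8 symbol leaves contributes 0 ε-transitions.
  dcacca → 0 ε-transitions
  dcacca | d | a → 6 ε-transitions

6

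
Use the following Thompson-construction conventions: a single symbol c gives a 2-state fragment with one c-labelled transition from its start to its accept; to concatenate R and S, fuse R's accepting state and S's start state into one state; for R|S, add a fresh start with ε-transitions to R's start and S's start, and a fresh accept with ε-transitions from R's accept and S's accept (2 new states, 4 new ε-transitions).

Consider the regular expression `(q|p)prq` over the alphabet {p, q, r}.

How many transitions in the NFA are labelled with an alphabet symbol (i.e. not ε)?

5

Building bottom-up:
Each of the 5 symbol leaves contributes exactly 1 symbol transition.
  q|p → 2 symbol transitions
  (q|p)prq → 5 symbol transitions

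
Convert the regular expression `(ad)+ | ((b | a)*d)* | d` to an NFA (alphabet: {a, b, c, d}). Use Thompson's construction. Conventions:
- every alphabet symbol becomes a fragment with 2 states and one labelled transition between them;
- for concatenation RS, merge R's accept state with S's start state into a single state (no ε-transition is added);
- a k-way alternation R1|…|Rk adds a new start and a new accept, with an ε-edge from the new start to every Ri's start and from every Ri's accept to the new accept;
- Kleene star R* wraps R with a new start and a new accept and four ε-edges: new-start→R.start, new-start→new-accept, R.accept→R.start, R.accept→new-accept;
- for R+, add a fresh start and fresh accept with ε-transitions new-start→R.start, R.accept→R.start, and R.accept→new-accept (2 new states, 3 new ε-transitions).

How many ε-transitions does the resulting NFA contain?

By structural recursion:
Each of the 6 symbol leaves contributes 0 ε-transitions.
  ad : 0 ε-transitions
  (ad)+ : 3 ε-transitions
  b | a : 4 ε-transitions
  (b | a)* : 8 ε-transitions
  (b | a)*d : 8 ε-transitions
  ((b | a)*d)* : 12 ε-transitions
  (ad)+ | ((b | a)*d)* | d : 21 ε-transitions

21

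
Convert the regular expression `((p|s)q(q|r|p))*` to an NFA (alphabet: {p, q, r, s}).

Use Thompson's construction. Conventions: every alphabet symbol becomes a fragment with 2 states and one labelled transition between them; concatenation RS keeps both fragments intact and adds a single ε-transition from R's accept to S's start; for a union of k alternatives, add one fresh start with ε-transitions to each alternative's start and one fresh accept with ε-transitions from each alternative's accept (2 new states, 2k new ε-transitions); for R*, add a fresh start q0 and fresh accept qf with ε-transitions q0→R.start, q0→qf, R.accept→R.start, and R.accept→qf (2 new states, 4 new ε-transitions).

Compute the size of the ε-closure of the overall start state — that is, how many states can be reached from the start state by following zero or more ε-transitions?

Compute the ε-closure size of each fragment's start state recursively; a symbol fragment's start has no outgoing ε-edge, so its closure is just itself (size 1).
  p|s → |closure| = 1 + 1 + 1 = 3 (the new accept is not ε-reachable since no branch accepts ε)
  q|r|p → |closure| = 1 + 1 + 1 + 1 = 4 (the new accept is not ε-reachable since no branch accepts ε)
  (p|s)q(q|r|p) → same as the first factor's closure: |closure| = 3
  ((p|s)q(q|r|p))* → new start has ε-edges to the inner start and to the new accept, so |closure| = 2 + 3 = 5

5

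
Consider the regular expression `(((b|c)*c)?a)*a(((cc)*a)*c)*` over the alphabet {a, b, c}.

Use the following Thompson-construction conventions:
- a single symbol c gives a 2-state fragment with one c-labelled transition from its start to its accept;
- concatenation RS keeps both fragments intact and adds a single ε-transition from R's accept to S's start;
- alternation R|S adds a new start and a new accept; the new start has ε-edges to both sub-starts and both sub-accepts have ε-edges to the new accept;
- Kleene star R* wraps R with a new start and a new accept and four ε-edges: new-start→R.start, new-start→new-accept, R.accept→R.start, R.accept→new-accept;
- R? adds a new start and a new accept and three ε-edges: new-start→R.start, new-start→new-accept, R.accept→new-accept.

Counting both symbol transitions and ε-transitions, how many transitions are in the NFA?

43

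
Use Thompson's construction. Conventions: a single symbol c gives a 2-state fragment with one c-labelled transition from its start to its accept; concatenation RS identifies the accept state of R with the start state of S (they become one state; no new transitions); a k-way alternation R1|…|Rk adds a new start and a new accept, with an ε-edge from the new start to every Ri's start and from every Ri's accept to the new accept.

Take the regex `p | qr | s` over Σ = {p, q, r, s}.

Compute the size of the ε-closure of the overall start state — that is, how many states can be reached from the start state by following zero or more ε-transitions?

4

Let C(F) = |ε-closure(F.start)| within fragment F, and note whether F accepts ε. Symbol fragments have C = 1 and do not accept ε. Then:
  qr → same as the first factor's closure: |ε-closure| = 1
  p | qr | s → |ε-closure| = 1 + 1 + 1 + 1 = 4 (the new accept is not ε-reachable since no branch accepts ε)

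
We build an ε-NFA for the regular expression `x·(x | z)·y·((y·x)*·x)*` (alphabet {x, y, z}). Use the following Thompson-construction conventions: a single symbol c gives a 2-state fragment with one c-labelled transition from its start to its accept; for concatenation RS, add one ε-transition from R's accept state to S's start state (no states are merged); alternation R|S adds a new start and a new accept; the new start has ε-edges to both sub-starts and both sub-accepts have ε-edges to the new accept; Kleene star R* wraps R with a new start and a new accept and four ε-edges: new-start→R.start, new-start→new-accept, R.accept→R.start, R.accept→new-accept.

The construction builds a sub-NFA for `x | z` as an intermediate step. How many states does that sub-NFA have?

6

Fragment for `x | z`:
Each of the 2 symbol leaves contributes a 2-state fragment.
  x | z = 6 states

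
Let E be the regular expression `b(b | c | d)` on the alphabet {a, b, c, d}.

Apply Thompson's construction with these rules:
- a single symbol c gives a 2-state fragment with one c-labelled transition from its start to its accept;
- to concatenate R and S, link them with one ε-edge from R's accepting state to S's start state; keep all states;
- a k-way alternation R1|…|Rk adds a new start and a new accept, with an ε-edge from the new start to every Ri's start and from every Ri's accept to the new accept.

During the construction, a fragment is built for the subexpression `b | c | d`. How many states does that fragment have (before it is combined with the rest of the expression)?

Fragment for `b | c | d`:
Each of the 3 symbol leaves contributes a 2-state fragment.
  b | c | d → 8 states

8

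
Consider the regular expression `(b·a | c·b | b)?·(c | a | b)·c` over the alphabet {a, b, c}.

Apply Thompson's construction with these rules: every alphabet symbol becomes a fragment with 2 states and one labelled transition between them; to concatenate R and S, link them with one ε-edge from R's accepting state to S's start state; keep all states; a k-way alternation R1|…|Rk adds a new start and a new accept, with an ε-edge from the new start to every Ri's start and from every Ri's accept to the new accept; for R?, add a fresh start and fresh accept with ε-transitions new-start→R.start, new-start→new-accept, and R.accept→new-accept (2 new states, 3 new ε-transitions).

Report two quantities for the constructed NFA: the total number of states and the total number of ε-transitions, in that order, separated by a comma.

By structural recursion:
Each of the 9 symbol leaves contributes 2 states and 0 ε-transitions.
  b·a → 4 states, 1 ε-transition
  c·b → 4 states, 1 ε-transition
  b·a | c·b | b → 12 states, 8 ε-transitions
  (b·a | c·b | b)? → 14 states, 11 ε-transitions
  c | a | b → 8 states, 6 ε-transitions
  (b·a | c·b | b)?·(c | a | b)·c → 24 states, 19 ε-transitions

24, 19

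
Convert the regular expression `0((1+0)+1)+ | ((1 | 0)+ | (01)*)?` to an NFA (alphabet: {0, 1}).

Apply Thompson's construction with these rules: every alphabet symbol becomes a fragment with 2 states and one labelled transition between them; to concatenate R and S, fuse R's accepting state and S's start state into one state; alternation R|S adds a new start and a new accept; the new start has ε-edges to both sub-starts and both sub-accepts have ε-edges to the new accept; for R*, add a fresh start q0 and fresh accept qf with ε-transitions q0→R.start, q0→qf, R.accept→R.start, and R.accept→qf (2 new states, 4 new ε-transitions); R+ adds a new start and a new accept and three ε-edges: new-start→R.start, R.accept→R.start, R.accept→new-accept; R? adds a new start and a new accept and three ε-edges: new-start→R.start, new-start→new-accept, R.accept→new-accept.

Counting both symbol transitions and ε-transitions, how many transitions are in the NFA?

39

By structural recursion:
Each of the 8 symbol leaves contributes 1 transition (1 symbol, 0 ε).
  1+ — 4 transitions (1 symbol, 3 ε)
  1+0 — 5 transitions (2 symbol, 3 ε)
  (1+0)+ — 8 transitions (2 symbol, 6 ε)
  (1+0)+1 — 9 transitions (3 symbol, 6 ε)
  ((1+0)+1)+ — 12 transitions (3 symbol, 9 ε)
  0((1+0)+1)+ — 13 transitions (4 symbol, 9 ε)
  1 | 0 — 6 transitions (2 symbol, 4 ε)
  (1 | 0)+ — 9 transitions (2 symbol, 7 ε)
  01 — 2 transitions (2 symbol, 0 ε)
  (01)* — 6 transitions (2 symbol, 4 ε)
  (1 | 0)+ | (01)* — 19 transitions (4 symbol, 15 ε)
  ((1 | 0)+ | (01)*)? — 22 transitions (4 symbol, 18 ε)
  0((1+0)+1)+ | ((1 | 0)+ | (01)*)? — 39 transitions (8 symbol, 31 ε)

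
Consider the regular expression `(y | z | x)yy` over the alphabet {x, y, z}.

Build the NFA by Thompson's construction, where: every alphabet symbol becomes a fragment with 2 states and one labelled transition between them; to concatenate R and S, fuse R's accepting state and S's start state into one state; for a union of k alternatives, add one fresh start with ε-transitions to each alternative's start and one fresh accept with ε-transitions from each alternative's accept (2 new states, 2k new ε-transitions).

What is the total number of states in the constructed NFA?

10

By structural recursion:
Each of the 5 symbol leaves contributes a 2-state fragment.
  y | z | x : 8 states
  (y | z | x)yy : 10 states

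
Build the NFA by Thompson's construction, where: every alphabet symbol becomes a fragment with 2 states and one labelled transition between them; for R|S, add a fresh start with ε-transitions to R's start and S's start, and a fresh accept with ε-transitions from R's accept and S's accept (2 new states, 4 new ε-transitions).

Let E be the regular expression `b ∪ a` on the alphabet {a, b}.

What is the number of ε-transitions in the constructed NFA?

4

Building bottom-up:
Each of the 2 symbol leaves contributes 0 ε-transitions.
  b ∪ a : 4 ε-transitions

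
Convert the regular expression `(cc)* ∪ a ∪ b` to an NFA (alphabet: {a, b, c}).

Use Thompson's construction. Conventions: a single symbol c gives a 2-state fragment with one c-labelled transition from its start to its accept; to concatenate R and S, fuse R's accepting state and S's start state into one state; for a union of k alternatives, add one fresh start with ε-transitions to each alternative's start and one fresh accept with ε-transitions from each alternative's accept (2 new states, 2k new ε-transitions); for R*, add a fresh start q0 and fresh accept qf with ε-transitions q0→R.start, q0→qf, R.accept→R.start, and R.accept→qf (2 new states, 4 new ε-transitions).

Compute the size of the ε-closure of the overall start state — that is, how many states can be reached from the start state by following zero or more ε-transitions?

Work bottom-up. For each fragment F, track |ε-closure(F.start)| and whether F's accept lies in that closure (i.e. whether F accepts ε). A single-symbol fragment has closure size 1 and does not accept ε.
  cc — |closure| equals the left operand's closure size = 1 (its accept is not ε-reachable, so the closure stops there)
  (cc)* — |closure| = 1 (new start) + 1 (body) + 1 (new accept) = 3
  (cc)* ∪ a ∪ b — |closure| = 1 (new start) + (3 + 1 + 1) + 1 (new accept, since some branch ε-reaches its own accept) = 7

7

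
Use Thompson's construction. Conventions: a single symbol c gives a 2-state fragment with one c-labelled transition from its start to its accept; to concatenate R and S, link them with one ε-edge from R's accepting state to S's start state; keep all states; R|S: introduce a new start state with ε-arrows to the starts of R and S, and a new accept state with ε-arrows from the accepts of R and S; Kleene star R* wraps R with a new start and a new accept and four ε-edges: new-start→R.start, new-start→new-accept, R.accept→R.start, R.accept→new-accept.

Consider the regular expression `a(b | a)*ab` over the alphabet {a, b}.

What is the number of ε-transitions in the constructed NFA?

Building bottom-up:
Each of the 5 symbol leaves contributes 0 ε-transitions.
  b | a — 4 ε-transitions
  (b | a)* — 8 ε-transitions
  a(b | a)*ab — 11 ε-transitions

11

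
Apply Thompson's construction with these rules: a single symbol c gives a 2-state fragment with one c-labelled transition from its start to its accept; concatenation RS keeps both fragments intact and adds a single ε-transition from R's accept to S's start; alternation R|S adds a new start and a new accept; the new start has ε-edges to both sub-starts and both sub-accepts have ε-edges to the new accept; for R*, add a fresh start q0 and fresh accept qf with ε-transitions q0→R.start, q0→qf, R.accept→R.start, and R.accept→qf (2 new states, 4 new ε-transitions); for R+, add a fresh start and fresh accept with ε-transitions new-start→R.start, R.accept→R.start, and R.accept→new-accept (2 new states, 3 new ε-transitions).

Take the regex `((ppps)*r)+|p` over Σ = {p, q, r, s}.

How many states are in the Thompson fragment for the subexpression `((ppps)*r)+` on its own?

14

Fragment for `((ppps)*r)+`:
Each of the 5 symbol leaves contributes a 2-state fragment.
  ppps — 8 states
  (ppps)* — 10 states
  (ppps)*r — 12 states
  ((ppps)*r)+ — 14 states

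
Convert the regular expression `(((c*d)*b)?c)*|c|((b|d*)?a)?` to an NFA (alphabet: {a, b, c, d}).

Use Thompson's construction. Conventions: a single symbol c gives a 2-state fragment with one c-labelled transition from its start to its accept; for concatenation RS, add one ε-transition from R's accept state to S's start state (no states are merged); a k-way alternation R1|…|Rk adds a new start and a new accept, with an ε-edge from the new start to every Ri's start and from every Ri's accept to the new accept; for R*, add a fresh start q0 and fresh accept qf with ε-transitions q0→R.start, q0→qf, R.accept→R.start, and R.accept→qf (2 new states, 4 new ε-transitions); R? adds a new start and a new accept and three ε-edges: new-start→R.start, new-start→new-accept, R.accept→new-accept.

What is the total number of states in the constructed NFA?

By structural recursion:
Each of the 8 symbol leaves contributes a 2-state fragment.
  c* : 4 states
  c*d : 6 states
  (c*d)* : 8 states
  (c*d)*b : 10 states
  ((c*d)*b)? : 12 states
  ((c*d)*b)?c : 14 states
  (((c*d)*b)?c)* : 16 states
  d* : 4 states
  b|d* : 8 states
  (b|d*)? : 10 states
  (b|d*)?a : 12 states
  ((b|d*)?a)? : 14 states
  (((c*d)*b)?c)*|c|((b|d*)?a)? : 34 states

34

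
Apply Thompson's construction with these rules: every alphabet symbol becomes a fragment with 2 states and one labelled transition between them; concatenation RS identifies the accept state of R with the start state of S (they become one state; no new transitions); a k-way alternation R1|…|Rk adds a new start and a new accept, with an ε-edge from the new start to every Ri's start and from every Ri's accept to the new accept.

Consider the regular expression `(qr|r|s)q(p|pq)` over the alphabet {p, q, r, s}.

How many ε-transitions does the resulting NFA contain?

10

Building bottom-up:
Each of the 8 symbol leaves contributes 0 ε-transitions.
  qr = 0 ε-transitions
  qr|r|s = 6 ε-transitions
  pq = 0 ε-transitions
  p|pq = 4 ε-transitions
  (qr|r|s)q(p|pq) = 10 ε-transitions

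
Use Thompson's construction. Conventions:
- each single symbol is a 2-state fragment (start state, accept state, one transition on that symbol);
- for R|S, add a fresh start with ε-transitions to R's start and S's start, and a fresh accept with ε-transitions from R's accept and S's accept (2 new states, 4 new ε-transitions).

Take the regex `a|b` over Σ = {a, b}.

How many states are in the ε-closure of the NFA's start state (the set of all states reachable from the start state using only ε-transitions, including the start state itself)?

3

Work bottom-up. For each fragment F, track |ε-closure(F.start)| and whether F's accept lies in that closure (i.e. whether F accepts ε). A single-symbol fragment has closure size 1 and does not accept ε.
  a|b → C = 1 + 1 + 1 = 3 (the new accept is not ε-reachable since no branch accepts ε)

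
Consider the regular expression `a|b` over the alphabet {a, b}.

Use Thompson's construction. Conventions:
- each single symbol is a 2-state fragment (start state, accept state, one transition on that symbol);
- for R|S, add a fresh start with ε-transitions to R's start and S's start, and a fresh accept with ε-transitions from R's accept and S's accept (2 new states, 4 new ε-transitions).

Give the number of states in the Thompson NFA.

6

Per subexpression:
Each of the 2 symbol leaves contributes a 2-state fragment.
  a|b = 6 states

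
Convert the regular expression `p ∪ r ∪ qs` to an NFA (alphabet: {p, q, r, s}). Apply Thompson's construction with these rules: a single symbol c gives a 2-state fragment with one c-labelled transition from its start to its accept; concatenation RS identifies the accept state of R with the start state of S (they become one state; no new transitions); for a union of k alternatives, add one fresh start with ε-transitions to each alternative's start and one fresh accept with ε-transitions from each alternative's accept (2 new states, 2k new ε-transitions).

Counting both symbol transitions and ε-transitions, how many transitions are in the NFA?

Per subexpression:
Each of the 4 symbol leaves contributes 1 transition (1 symbol, 0 ε).
  qs → 2 transitions (2 symbol, 0 ε)
  p ∪ r ∪ qs → 10 transitions (4 symbol, 6 ε)

10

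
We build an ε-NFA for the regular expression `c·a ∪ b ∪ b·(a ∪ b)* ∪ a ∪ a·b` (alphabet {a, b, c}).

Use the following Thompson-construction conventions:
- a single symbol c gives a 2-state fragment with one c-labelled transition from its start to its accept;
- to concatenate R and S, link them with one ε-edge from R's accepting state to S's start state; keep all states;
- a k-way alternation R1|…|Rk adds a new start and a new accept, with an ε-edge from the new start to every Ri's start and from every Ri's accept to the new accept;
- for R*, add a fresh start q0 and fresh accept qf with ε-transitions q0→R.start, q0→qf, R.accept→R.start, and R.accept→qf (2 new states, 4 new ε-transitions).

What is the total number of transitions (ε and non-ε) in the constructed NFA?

30

Bottom-up over the parse tree:
Each of the 9 symbol leaves contributes 1 transition (1 symbol, 0 ε).
  c·a : 3 transitions (2 symbol, 1 ε)
  a ∪ b : 6 transitions (2 symbol, 4 ε)
  (a ∪ b)* : 10 transitions (2 symbol, 8 ε)
  b·(a ∪ b)* : 12 transitions (3 symbol, 9 ε)
  a·b : 3 transitions (2 symbol, 1 ε)
  c·a ∪ b ∪ b·(a ∪ b)* ∪ a ∪ a·b : 30 transitions (9 symbol, 21 ε)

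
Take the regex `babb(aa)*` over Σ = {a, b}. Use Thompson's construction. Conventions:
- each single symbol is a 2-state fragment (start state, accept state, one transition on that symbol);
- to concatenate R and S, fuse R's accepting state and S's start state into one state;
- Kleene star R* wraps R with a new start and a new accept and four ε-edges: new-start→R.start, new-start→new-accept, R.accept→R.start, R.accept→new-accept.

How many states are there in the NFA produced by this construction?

9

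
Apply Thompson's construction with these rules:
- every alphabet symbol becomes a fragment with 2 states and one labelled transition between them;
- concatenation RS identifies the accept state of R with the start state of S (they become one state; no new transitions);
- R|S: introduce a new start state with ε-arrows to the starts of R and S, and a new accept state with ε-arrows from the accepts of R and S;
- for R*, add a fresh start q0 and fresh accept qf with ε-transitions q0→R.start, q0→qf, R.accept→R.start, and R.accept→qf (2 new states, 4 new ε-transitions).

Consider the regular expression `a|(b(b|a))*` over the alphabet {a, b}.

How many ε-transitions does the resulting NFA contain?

Recursing over subexpressions:
Each of the 4 symbol leaves contributes 0 ε-transitions.
  b|a — 4 ε-transitions
  b(b|a) — 4 ε-transitions
  (b(b|a))* — 8 ε-transitions
  a|(b(b|a))* — 12 ε-transitions

12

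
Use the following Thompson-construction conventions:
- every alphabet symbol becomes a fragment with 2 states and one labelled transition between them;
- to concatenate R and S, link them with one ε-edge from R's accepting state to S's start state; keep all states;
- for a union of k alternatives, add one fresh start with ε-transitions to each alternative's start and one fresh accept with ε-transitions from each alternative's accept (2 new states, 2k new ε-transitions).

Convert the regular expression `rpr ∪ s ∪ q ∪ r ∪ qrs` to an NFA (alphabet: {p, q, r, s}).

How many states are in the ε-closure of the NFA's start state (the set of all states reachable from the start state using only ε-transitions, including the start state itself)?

Compute the ε-closure size of each fragment's start state recursively; a symbol fragment's start has no outgoing ε-edge, so its closure is just itself (size 1).
  rpr → |closure| equals the left operand's closure size = 1 (its accept is not ε-reachable, so the closure stops there)
  qrs → |closure| equals the left operand's closure size = 1 (its accept is not ε-reachable, so the closure stops there)
  rpr ∪ s ∪ q ∪ r ∪ qrs → new start ε-reaches every alternative's start; none of them accept ε, so the new accept is not reached: |closure| = 1 + 1 + 1 + 1 + 1 + 1 = 6

6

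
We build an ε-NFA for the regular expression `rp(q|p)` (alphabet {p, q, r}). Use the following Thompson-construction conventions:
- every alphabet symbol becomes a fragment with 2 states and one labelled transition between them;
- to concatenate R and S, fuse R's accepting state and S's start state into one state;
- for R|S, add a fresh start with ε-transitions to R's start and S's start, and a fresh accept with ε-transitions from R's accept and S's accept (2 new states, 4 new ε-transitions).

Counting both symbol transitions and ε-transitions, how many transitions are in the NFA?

Recursing over subexpressions:
Each of the 4 symbol leaves contributes 1 transition (1 symbol, 0 ε).
  q|p — 6 transitions (2 symbol, 4 ε)
  rp(q|p) — 8 transitions (4 symbol, 4 ε)

8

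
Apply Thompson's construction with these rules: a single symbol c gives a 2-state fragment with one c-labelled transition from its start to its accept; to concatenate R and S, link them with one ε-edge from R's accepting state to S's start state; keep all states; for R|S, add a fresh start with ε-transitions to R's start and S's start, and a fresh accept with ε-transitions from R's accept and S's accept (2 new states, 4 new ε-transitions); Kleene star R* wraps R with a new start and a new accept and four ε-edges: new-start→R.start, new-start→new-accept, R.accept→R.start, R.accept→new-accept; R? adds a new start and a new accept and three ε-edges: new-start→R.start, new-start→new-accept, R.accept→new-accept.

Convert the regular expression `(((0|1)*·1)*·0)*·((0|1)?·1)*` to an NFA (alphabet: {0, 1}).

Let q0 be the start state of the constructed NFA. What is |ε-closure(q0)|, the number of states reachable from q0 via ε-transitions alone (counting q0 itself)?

Let C(F) = |ε-closure(F.start)| within fragment F, and note whether F accepts ε. Symbol fragments have C = 1 and do not accept ε. Then:
  0|1 : |ε-closure| = 1 + 1 + 1 = 3 (the new accept is not ε-reachable since no branch accepts ε)
  (0|1)* : new start has ε-edges to the inner start and to the new accept, so |ε-closure| = 2 + 3 = 5
  (0|1)*·1 : the left operand accepts ε, so the closure extends into the next operand (via the concat ε-link); |ε-closure| = 5 + 1 = 6
  ((0|1)*·1)* : the star's fresh start ε-reaches both the body's start and the fresh accept: |ε-closure| = 2 + 6 = 8
  ((0|1)*·1)*·0 : |ε-closure| = 8 + 1 = 9 (closure spills across the concat boundary because the left factor accepts ε)
  (((0|1)*·1)*·0)* : |ε-closure| = 1 (new start) + 9 (body) + 1 (new accept) = 11
  0|1 : new start ε-reaches every alternative's start; none of them accept ε, so the new accept is not reached: |ε-closure| = 1 + 1 + 1 = 3
  (0|1)? : |ε-closure| = 1 (new start) + 3 (body) + 1 (new accept, via ε) = 5
  (0|1)?·1 : the left operand accepts ε, so the closure extends into the next operand (via the concat ε-link); |ε-closure| = 5 + 1 = 6
  ((0|1)?·1)* : |ε-closure| = 1 (new start) + 6 (body) + 1 (new accept) = 8
  (((0|1)*·1)*·0)*·((0|1)?·1)* : the left operand accepts ε, so the closure extends into the next operand (via the concat ε-link); |ε-closure| = 11 + 8 = 19

19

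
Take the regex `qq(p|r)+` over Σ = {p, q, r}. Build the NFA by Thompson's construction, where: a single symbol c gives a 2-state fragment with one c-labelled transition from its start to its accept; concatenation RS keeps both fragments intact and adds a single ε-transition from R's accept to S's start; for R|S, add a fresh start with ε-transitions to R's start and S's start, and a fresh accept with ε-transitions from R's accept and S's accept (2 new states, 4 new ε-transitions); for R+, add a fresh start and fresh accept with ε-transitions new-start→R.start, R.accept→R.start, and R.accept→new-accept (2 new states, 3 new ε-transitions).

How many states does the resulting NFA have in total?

12

Per subexpression:
Each of the 4 symbol leaves contributes a 2-state fragment.
  p|r → 6 states
  (p|r)+ → 8 states
  qq(p|r)+ → 12 states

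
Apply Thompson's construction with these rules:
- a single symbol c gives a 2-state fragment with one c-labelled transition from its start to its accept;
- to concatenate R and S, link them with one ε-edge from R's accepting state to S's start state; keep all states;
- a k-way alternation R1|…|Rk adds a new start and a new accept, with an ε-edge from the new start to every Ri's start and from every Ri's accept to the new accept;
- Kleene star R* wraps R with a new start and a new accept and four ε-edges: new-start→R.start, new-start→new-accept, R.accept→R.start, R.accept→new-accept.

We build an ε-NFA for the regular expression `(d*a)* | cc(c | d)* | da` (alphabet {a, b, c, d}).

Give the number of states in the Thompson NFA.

26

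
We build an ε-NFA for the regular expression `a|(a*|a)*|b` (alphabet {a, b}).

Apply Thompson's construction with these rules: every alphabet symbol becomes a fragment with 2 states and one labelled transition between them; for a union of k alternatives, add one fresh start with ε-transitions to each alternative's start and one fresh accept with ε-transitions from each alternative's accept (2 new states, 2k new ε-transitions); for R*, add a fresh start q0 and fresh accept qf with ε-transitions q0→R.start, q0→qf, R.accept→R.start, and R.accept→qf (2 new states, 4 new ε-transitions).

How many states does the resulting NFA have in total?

Per subexpression:
Each of the 4 symbol leaves contributes a 2-state fragment.
  a* → 4 states
  a*|a → 8 states
  (a*|a)* → 10 states
  a|(a*|a)*|b → 16 states

16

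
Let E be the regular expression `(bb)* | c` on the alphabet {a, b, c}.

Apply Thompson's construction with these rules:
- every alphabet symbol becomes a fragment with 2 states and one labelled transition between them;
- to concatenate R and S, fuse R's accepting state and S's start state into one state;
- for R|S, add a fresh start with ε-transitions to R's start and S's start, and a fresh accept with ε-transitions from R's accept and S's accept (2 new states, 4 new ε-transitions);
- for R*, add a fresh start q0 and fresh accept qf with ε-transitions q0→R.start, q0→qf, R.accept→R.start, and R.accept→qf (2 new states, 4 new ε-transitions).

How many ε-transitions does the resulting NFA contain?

8

Building bottom-up:
Each of the 3 symbol leaves contributes 0 ε-transitions.
  bb — 0 ε-transitions
  (bb)* — 4 ε-transitions
  (bb)* | c — 8 ε-transitions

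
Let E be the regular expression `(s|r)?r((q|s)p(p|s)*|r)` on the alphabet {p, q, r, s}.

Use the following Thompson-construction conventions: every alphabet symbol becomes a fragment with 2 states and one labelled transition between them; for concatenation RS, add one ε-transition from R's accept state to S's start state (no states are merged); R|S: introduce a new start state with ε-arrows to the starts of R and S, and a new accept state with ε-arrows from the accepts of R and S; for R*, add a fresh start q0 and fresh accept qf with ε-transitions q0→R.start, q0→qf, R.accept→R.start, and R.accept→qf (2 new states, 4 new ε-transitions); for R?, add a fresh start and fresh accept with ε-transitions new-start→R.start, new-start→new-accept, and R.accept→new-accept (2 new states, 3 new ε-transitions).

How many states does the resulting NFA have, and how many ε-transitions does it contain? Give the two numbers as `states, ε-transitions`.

30, 27

Per subexpression:
Each of the 9 symbol leaves contributes 2 states and 0 ε-transitions.
  s|r : 6 states, 4 ε-transitions
  (s|r)? : 8 states, 7 ε-transitions
  q|s : 6 states, 4 ε-transitions
  p|s : 6 states, 4 ε-transitions
  (p|s)* : 8 states, 8 ε-transitions
  (q|s)p(p|s)* : 16 states, 14 ε-transitions
  (q|s)p(p|s)*|r : 20 states, 18 ε-transitions
  (s|r)?r((q|s)p(p|s)*|r) : 30 states, 27 ε-transitions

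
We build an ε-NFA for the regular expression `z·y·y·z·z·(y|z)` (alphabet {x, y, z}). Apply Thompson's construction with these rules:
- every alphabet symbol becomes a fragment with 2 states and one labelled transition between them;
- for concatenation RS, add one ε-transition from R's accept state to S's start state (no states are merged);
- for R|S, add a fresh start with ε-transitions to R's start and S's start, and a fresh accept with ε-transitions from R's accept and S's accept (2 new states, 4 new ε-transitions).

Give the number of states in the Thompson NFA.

Building bottom-up:
Each of the 7 symbol leaves contributes a 2-state fragment.
  y|z = 6 states
  z·y·y·z·z·(y|z) = 16 states

16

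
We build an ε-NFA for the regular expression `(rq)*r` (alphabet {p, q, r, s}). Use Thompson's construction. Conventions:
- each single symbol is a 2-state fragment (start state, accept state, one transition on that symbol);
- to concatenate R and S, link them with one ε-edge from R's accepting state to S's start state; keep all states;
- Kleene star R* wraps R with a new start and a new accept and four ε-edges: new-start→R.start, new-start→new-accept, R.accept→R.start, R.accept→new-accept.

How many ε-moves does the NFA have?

Per subexpression:
Each of the 3 symbol leaves contributes 0 ε-transitions.
  rq — 1 ε-transition
  (rq)* — 5 ε-transitions
  (rq)*r — 6 ε-transitions

6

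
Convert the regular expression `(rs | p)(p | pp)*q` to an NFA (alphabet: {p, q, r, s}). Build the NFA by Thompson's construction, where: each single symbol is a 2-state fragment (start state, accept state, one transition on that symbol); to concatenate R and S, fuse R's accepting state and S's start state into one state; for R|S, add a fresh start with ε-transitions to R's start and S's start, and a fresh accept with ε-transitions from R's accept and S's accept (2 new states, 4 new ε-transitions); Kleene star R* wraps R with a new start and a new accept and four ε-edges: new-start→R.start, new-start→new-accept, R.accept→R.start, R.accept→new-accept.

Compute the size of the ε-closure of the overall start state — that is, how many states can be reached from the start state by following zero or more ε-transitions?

Compute the ε-closure size of each fragment's start state recursively; a symbol fragment's start has no outgoing ε-edge, so its closure is just itself (size 1).
  rs → same as the first factor's closure: C = 1
  rs | p → new start ε-reaches every alternative's start; none of them accept ε, so the new accept is not reached: C = 1 + 1 + 1 = 3
  pp → C equals the left operand's closure size = 1 (its accept is not ε-reachable, so the closure stops there)
  p | pp → C = 1 + 1 + 1 = 3 (the new accept is not ε-reachable since no branch accepts ε)
  (p | pp)* → the star's fresh start ε-reaches both the body's start and the fresh accept: C = 2 + 3 = 5
  (rs | p)(p | pp)*q → C equals the left operand's closure size = 3 (its accept is not ε-reachable, so the closure stops there)

3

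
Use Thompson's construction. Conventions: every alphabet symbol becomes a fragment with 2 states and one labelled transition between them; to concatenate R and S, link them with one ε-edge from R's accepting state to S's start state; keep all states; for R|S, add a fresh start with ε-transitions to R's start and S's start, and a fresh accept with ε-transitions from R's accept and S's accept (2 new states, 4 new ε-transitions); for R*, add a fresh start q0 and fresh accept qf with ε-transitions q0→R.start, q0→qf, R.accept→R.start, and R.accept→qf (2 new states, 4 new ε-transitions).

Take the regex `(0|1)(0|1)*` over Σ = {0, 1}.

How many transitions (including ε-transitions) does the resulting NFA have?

17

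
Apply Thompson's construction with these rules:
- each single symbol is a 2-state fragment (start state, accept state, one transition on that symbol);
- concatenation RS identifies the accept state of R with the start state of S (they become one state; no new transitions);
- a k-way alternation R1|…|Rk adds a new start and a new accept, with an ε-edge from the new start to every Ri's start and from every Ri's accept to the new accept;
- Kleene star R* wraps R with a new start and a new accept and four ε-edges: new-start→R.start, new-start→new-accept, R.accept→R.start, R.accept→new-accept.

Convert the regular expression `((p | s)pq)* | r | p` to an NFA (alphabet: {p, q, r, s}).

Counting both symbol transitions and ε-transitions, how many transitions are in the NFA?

Recursing over subexpressions:
Each of the 6 symbol leaves contributes 1 transition (1 symbol, 0 ε).
  p | s → 6 transitions (2 symbol, 4 ε)
  (p | s)pq → 8 transitions (4 symbol, 4 ε)
  ((p | s)pq)* → 12 transitions (4 symbol, 8 ε)
  ((p | s)pq)* | r | p → 20 transitions (6 symbol, 14 ε)

20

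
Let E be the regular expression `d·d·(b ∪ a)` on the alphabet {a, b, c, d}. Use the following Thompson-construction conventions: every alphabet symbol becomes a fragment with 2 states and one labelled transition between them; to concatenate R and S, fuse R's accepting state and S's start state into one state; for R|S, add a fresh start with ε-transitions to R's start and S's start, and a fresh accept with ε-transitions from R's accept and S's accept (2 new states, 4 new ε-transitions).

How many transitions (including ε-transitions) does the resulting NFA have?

By structural recursion:
Each of the 4 symbol leaves contributes 1 transition (1 symbol, 0 ε).
  b ∪ a : 6 transitions (2 symbol, 4 ε)
  d·d·(b ∪ a) : 8 transitions (4 symbol, 4 ε)

8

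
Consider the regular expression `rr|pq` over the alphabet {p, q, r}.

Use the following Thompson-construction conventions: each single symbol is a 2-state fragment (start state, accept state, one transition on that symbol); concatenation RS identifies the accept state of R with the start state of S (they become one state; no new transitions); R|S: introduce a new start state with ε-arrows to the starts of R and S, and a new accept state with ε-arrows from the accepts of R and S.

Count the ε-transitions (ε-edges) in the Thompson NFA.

4

Building bottom-up:
Each of the 4 symbol leaves contributes 0 ε-transitions.
  rr : 0 ε-transitions
  pq : 0 ε-transitions
  rr|pq : 4 ε-transitions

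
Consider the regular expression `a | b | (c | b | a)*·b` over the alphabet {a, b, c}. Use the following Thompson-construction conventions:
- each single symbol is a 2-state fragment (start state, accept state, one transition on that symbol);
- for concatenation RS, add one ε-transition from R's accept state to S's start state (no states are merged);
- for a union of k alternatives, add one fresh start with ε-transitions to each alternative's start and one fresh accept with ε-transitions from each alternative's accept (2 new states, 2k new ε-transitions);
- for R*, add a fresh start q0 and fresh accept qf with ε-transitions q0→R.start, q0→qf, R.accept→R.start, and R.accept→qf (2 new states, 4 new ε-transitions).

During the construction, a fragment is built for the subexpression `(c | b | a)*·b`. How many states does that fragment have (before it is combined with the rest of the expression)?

12

Fragment for `(c | b | a)*·b`:
Each of the 4 symbol leaves contributes a 2-state fragment.
  c | b | a — 8 states
  (c | b | a)* — 10 states
  (c | b | a)*·b — 12 states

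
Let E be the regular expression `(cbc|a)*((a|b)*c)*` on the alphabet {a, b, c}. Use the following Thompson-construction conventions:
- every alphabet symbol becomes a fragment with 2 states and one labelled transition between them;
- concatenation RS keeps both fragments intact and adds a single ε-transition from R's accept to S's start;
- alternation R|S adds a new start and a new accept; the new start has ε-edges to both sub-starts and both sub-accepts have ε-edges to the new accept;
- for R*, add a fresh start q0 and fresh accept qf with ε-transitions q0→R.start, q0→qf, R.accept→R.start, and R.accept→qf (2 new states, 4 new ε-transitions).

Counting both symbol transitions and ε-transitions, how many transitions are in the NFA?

Per subexpression:
Each of the 7 symbol leaves contributes 1 transition (1 symbol, 0 ε).
  cbc — 5 transitions (3 symbol, 2 ε)
  cbc|a — 10 transitions (4 symbol, 6 ε)
  (cbc|a)* — 14 transitions (4 symbol, 10 ε)
  a|b — 6 transitions (2 symbol, 4 ε)
  (a|b)* — 10 transitions (2 symbol, 8 ε)
  (a|b)*c — 12 transitions (3 symbol, 9 ε)
  ((a|b)*c)* — 16 transitions (3 symbol, 13 ε)
  (cbc|a)*((a|b)*c)* — 31 transitions (7 symbol, 24 ε)

31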